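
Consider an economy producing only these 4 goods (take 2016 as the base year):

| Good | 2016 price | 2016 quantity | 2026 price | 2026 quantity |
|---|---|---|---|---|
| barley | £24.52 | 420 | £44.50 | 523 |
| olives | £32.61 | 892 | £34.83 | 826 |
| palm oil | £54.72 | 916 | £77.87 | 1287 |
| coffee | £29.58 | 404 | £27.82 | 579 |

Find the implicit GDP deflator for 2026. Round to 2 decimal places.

Nominal GDP 2026 = 44.50·523 + 34.83·826 + 77.87·1287 + 27.82·579 = 168369.55.
Real GDP 2026 (at 2016 prices) = 24.52·523 + 32.61·826 + 54.72·1287 + 29.58·579 = 127311.28.
Deflator = Nominal/Real × 100 = 168369.55/127311.28 × 100 = 132.250.

132.25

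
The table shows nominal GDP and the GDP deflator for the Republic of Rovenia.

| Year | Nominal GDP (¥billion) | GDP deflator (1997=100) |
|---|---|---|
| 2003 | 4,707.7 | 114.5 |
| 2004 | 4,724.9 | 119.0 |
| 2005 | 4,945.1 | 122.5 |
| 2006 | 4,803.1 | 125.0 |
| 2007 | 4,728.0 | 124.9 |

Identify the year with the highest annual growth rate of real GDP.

2005

2004: real = 4724.9/1.190 = 3970.50; growth vs 2003 (4111.53) = -3.43%.
2005: real = 4945.1/1.225 = 4036.82; growth vs 2004 (3970.50) = 1.67%.
2006: real = 4803.1/1.250 = 3842.48; growth vs 2005 (4036.82) = -4.81%.
2007: real = 4728.0/1.249 = 3785.43; growth vs 2006 (3842.48) = -1.48%.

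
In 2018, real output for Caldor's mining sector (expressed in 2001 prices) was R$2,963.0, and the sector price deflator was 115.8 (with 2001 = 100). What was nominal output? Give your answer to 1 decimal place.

Nominal output = Real × (sector price deflator/100) = 2963.0 × 1.158 = 3431.15.

R$3,431.2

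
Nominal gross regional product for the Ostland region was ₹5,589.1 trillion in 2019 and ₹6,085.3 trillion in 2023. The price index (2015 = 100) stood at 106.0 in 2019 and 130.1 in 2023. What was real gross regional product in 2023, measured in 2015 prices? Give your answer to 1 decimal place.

Real gross regional product = Nominal / (price index/100) = 6085.3 / 1.301 = 4677.40.

₹4,677.4 trillion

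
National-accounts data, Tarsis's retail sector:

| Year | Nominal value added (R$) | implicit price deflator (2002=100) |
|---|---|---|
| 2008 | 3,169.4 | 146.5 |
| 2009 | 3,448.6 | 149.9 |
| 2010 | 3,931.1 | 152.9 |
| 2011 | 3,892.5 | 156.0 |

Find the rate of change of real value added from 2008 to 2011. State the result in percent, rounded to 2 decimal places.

15.34%

Real value added 2008 = 3169.4/1.465 = 2163.41.
Real value added 2011 = 3892.5/1.560 = 2495.19.
Change = 2495.19/2163.41 − 1 = 0.1534.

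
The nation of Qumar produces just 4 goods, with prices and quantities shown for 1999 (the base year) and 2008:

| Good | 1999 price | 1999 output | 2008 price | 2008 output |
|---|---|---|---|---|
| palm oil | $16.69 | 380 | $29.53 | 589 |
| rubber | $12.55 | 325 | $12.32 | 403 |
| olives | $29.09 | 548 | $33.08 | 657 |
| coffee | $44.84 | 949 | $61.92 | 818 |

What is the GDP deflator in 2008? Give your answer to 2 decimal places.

134.05

Nominal GDP 2008 = 29.53·589 + 12.32·403 + 33.08·657 + 61.92·818 = 94742.25.
Real GDP 2008 (at 1999 prices) = 16.69·589 + 12.55·403 + 29.09·657 + 44.84·818 = 70679.31.
Deflator = Nominal/Real × 100 = 94742.25/70679.31 × 100 = 134.045.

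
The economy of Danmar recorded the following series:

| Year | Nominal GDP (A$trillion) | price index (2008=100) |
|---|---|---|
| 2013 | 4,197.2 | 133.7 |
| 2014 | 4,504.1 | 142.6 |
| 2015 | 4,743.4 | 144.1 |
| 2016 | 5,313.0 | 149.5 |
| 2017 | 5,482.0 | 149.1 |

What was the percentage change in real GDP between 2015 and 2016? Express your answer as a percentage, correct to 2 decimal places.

Real GDP 2015 = 4743.4/1.441 = 3291.74.
Real GDP 2016 = 5313.0/1.495 = 3553.85.
Change = 3553.85/3291.74 − 1 = 0.0796.

7.96%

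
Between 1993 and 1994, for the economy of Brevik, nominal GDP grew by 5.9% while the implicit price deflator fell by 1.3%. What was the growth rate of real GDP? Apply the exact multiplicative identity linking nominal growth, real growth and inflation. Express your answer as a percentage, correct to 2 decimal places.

(1 + g_nom) = (1 + g_real)(1 + π), so g_real = 1.0590 / 0.9870 − 1 = 0.07295.

7.29%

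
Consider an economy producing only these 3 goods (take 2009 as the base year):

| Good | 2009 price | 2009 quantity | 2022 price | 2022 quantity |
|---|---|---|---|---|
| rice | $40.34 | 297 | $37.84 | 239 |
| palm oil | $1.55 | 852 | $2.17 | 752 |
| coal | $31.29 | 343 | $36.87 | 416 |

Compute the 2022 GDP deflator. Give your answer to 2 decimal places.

Nominal GDP 2022 = 37.84·239 + 2.17·752 + 36.87·416 = 26013.52.
Real GDP 2022 (at 2009 prices) = 40.34·239 + 1.55·752 + 31.29·416 = 23823.50.
Deflator = Nominal/Real × 100 = 26013.52/23823.50 × 100 = 109.193.

109.19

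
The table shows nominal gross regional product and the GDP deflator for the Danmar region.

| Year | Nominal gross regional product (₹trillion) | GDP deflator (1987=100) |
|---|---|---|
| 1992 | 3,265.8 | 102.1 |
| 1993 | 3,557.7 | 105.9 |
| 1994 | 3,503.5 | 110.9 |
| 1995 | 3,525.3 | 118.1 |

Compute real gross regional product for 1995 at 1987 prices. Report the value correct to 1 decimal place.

Real gross regional product 1995 = 3525.3 / 1.181 = 2985.01.

₹2,985.0 trillion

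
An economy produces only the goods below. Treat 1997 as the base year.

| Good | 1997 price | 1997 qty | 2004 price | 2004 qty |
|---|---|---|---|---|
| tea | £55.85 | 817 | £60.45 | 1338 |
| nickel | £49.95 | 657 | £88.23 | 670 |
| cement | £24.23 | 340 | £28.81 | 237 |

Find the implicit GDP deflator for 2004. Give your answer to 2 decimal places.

Nominal GDP 2004 = 60.45·1338 + 88.23·670 + 28.81·237 = 146824.17.
Real GDP 2004 (at 1997 prices) = 55.85·1338 + 49.95·670 + 24.23·237 = 113936.31.
Deflator = Nominal/Real × 100 = 146824.17/113936.31 × 100 = 128.865.

128.87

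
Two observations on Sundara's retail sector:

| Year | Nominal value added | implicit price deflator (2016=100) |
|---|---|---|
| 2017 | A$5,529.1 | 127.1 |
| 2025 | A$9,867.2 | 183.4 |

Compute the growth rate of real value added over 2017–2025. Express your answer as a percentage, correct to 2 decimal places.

23.68%

Deflate each year: 2017 → 5529.1/1.271 = 4350.20; 2025 → 9867.2/1.834 = 5380.15.
So real value added changed by 5380.15/4350.20 − 1 = 0.2368, i.e. 23.68%.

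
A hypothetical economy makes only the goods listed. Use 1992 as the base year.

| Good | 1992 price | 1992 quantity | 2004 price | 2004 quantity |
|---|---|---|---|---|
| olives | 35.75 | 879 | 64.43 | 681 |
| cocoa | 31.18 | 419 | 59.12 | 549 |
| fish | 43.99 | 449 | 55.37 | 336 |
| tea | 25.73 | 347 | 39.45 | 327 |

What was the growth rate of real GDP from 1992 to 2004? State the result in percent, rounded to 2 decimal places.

-11.63%

Real GDP 1992 = Nominal GDP 1992 = 35.75·879 + 31.18·419 + 43.99·449 + 25.73·347 = 73168.49.
Real GDP 2004 (at 1992 prices) = 35.75·681 + 31.18·549 + 43.99·336 + 25.73·327 = 64657.92.
Real growth = 64657.92/73168.49 − 1 = -0.1163.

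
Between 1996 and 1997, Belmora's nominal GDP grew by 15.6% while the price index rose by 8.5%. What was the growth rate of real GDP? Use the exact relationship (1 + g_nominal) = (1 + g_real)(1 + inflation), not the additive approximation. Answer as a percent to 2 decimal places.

(1 + g_nom) = (1 + g_real)(1 + π), so g_real = 1.1560 / 1.0850 − 1 = 0.06544.

6.54%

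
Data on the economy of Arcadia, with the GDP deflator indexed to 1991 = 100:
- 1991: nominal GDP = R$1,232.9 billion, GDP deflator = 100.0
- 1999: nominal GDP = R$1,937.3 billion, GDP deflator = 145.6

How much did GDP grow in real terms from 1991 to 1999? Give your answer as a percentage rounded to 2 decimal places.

Deflate each year: 1991 → 1232.9/1.000 = 1232.90; 1999 → 1937.3/1.456 = 1330.56.
So real GDP changed by 1330.56/1232.90 − 1 = 0.0792, i.e. 7.92%.

7.92%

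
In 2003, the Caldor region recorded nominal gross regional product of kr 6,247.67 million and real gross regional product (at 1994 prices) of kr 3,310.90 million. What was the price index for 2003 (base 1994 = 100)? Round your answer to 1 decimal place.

188.7

price index = (Nominal / Real) × 100 = 6247.67 / 3310.90 × 100 = 188.70.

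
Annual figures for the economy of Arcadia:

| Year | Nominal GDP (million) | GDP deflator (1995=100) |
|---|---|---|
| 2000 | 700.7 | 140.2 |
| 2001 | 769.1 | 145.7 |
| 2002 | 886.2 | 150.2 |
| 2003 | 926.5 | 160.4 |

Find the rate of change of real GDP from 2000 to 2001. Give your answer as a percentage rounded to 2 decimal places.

Real GDP 2000 = 700.7/1.402 = 499.79.
Real GDP 2001 = 769.1/1.457 = 527.87.
Change = 527.87/499.79 − 1 = 0.0562.

5.62%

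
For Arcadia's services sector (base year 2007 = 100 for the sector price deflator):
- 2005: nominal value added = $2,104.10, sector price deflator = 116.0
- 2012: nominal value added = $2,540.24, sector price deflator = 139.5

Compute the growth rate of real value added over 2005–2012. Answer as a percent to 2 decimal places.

Real value added 2005 = 2104.10 / 1.160 = 1813.88.
Real value added 2012 = 2540.24 / 1.395 = 1820.96.
Real growth = 1820.96 / 1813.88 − 1 = 0.0039.

0.39%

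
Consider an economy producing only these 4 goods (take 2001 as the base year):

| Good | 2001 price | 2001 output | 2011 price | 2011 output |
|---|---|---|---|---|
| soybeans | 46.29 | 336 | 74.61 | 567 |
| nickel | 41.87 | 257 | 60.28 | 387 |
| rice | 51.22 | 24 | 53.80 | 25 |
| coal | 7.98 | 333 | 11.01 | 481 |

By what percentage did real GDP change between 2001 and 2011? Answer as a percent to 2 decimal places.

Real GDP 2001 = Nominal GDP 2001 = 46.29·336 + 41.87·257 + 51.22·24 + 7.98·333 = 30200.65.
Real GDP 2011 (at 2001 prices) = 46.29·567 + 41.87·387 + 51.22·25 + 7.98·481 = 47569.00.
Real growth = 47569.00/30200.65 − 1 = 0.5751.

57.51%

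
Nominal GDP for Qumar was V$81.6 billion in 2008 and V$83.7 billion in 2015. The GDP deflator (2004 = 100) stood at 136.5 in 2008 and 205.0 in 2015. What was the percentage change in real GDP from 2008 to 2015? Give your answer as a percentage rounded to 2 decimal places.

Deflate each year: 2008 → 81.6/1.365 = 59.78; 2015 → 83.7/2.050 = 40.83.
So real GDP changed by 40.83/59.78 − 1 = -0.3170, i.e. -31.70%.

-31.70%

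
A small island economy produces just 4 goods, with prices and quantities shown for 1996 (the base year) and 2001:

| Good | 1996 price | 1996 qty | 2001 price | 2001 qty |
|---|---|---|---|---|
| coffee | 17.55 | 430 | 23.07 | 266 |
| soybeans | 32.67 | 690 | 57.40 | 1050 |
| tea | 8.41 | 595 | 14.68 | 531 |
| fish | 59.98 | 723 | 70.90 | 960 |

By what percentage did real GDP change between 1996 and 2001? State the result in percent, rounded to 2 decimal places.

Real GDP 1996 = Nominal GDP 1996 = 17.55·430 + 32.67·690 + 8.41·595 + 59.98·723 = 78458.29.
Real GDP 2001 (at 1996 prices) = 17.55·266 + 32.67·1050 + 8.41·531 + 59.98·960 = 101018.31.
Real growth = 101018.31/78458.29 − 1 = 0.2875.

28.75%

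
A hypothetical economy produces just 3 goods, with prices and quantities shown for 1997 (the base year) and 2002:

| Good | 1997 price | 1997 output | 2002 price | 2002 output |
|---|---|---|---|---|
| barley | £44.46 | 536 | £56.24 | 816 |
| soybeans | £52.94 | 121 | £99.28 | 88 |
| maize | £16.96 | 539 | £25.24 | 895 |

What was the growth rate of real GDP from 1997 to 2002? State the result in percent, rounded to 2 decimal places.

Real GDP 1997 = Nominal GDP 1997 = 44.46·536 + 52.94·121 + 16.96·539 = 39377.74.
Real GDP 2002 (at 1997 prices) = 44.46·816 + 52.94·88 + 16.96·895 = 56117.28.
Real growth = 56117.28/39377.74 − 1 = 0.4251.

42.51%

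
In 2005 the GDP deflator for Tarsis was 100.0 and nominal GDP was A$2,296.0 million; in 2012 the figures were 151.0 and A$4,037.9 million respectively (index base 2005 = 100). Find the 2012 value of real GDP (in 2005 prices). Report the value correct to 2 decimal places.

Real GDP = Nominal / (GDP deflator/100) = 4037.9 / 1.510 = 2674.11.

A$2,674.11 million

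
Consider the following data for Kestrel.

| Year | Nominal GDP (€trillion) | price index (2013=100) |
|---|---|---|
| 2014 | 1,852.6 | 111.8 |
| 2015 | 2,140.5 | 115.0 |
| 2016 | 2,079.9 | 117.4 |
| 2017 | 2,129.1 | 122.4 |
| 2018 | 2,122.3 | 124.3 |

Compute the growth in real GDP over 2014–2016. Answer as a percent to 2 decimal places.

Real GDP 2014 = 1852.6/1.118 = 1657.07.
Real GDP 2016 = 2079.9/1.174 = 1771.64.
Change = 1771.64/1657.07 − 1 = 0.0691.

6.91%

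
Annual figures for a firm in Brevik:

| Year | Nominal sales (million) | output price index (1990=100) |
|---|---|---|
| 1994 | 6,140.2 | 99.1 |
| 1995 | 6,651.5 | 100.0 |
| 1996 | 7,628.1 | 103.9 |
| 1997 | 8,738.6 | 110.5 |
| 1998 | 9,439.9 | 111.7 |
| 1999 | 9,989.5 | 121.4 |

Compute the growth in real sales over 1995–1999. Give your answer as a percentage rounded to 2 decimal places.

Real sales 1995 = 6651.5/1.000 = 6651.50.
Real sales 1999 = 9989.5/1.214 = 8228.58.
Change = 8228.58/6651.50 − 1 = 0.2371.

23.71%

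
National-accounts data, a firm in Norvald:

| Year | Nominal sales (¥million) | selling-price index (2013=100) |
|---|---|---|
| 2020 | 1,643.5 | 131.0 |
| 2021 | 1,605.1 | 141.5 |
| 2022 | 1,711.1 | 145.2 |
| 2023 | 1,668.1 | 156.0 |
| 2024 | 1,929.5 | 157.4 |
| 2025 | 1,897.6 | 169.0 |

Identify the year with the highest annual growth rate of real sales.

2024

2021: real = 1605.1/1.415 = 1134.35; growth vs 2020 (1254.58) = -9.58%.
2022: real = 1711.1/1.452 = 1178.44; growth vs 2021 (1134.35) = 3.89%.
2023: real = 1668.1/1.560 = 1069.29; growth vs 2022 (1178.44) = -9.26%.
2024: real = 1929.5/1.574 = 1225.86; growth vs 2023 (1069.29) = 14.64%.
2025: real = 1897.6/1.690 = 1122.84; growth vs 2024 (1225.86) = -8.40%.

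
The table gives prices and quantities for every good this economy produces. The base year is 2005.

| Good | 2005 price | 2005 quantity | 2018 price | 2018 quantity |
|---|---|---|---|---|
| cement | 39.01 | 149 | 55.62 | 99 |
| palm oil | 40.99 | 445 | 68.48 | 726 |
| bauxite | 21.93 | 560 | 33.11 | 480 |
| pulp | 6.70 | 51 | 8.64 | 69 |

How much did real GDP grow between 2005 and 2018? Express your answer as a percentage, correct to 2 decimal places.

Real GDP 2005 = Nominal GDP 2005 = 39.01·149 + 40.99·445 + 21.93·560 + 6.70·51 = 36675.54.
Real GDP 2018 (at 2005 prices) = 39.01·99 + 40.99·726 + 21.93·480 + 6.70·69 = 44609.43.
Real growth = 44609.43/36675.54 − 1 = 0.2163.

21.63%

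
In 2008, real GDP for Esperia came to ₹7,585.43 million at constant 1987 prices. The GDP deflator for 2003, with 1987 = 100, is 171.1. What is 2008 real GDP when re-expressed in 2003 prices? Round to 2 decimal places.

₹12,978.67 million

Real GDP in 2003 prices = Real GDP in 1987 prices × (P_2003/P_1987) = 7585.43 × 1.711 = 12978.67.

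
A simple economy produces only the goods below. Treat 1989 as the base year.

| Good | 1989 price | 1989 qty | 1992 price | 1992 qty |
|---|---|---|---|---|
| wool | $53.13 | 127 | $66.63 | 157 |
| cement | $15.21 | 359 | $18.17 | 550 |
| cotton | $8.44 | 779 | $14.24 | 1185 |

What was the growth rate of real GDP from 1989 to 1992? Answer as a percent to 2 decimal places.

42.20%

Real GDP 1989 = Nominal GDP 1989 = 53.13·127 + 15.21·359 + 8.44·779 = 18782.66.
Real GDP 1992 (at 1989 prices) = 53.13·157 + 15.21·550 + 8.44·1185 = 26708.31.
Real growth = 26708.31/18782.66 − 1 = 0.4220.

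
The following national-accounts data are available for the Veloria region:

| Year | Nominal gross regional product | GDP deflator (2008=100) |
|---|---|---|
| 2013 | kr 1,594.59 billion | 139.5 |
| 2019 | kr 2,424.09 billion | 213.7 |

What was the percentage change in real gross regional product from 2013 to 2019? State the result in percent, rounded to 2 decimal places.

Real gross regional product 2013 = 1594.59 / 1.395 = 1143.08.
Real gross regional product 2019 = 2424.09 / 2.137 = 1134.34.
Real growth = 1134.34 / 1143.08 − 1 = -0.0076.

-0.76%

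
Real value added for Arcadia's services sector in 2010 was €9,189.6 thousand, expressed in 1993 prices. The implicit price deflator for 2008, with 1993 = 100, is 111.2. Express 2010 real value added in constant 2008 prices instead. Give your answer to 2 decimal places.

Real value added in 2008 prices = Real value added in 1993 prices × (P_2008/P_1993) = 9189.6 × 1.112 = 10218.84.

€10,218.84 thousand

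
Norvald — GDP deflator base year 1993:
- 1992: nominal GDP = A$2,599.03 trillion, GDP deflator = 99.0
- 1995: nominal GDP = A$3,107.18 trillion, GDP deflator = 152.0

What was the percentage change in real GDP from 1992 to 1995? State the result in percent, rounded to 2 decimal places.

Real GDP 1992 = 2599.03 / 0.990 = 2625.28.
Real GDP 1995 = 3107.18 / 1.520 = 2044.20.
Real growth = 2044.20 / 2625.28 − 1 = -0.2213.

-22.13%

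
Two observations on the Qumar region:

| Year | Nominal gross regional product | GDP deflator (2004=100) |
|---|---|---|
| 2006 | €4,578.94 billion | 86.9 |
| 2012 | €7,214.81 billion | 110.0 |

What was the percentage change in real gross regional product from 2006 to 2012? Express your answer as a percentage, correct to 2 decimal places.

24.48%

Real gross regional product 2006 = 4578.94 / 0.869 = 5269.21.
Real gross regional product 2012 = 7214.81 / 1.100 = 6558.92.
Real growth = 6558.92 / 5269.21 − 1 = 0.2448.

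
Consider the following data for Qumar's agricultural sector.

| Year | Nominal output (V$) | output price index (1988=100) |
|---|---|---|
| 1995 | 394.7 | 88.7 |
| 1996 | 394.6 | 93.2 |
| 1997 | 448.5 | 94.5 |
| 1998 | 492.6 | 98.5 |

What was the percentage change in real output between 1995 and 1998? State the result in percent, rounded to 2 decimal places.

12.39%

Real output 1995 = 394.7/0.887 = 444.98.
Real output 1998 = 492.6/0.985 = 500.10.
Change = 500.10/444.98 − 1 = 0.1239.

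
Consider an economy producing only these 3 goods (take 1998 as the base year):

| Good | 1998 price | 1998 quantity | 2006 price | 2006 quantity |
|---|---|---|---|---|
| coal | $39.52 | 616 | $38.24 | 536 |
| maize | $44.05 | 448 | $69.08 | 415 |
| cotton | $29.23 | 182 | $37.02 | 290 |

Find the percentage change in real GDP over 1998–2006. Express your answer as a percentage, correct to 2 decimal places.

-2.95%

Real GDP 1998 = Nominal GDP 1998 = 39.52·616 + 44.05·448 + 29.23·182 = 49398.58.
Real GDP 2006 (at 1998 prices) = 39.52·536 + 44.05·415 + 29.23·290 = 47940.17.
Real growth = 47940.17/49398.58 − 1 = -0.0295.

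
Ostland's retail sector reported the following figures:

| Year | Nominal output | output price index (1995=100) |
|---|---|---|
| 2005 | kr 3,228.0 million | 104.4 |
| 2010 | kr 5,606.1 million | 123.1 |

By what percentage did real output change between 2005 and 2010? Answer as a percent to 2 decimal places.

Real output 2005 = 3228.0 / 1.044 = 3091.95.
Real output 2010 = 5606.1 / 1.231 = 4554.10.
Real growth = 4554.10 / 3091.95 − 1 = 0.4729.

47.29%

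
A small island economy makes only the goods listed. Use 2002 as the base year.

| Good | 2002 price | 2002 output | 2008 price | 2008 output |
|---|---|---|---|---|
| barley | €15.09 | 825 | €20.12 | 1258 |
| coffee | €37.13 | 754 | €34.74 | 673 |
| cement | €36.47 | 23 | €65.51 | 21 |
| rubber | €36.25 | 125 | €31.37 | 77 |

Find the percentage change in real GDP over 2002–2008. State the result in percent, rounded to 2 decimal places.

3.74%

Real GDP 2002 = Nominal GDP 2002 = 15.09·825 + 37.13·754 + 36.47·23 + 36.25·125 = 45815.33.
Real GDP 2008 (at 2002 prices) = 15.09·1258 + 37.13·673 + 36.47·21 + 36.25·77 = 47528.83.
Real growth = 47528.83/45815.33 − 1 = 0.0374.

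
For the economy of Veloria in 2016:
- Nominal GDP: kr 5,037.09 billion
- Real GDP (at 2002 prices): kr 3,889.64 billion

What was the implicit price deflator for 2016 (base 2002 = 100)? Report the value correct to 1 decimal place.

implicit price deflator = (Nominal / Real) × 100 = 5037.09 / 3889.64 × 100 = 129.50.

129.5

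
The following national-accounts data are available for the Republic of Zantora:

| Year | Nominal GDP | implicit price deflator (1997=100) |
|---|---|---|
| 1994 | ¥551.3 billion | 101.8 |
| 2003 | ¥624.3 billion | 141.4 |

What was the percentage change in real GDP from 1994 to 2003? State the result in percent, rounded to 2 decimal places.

Deflate each year: 1994 → 551.3/1.018 = 541.55; 2003 → 624.3/1.414 = 441.51.
So real GDP changed by 441.51/541.55 − 1 = -0.1847, i.e. -18.47%.

-18.47%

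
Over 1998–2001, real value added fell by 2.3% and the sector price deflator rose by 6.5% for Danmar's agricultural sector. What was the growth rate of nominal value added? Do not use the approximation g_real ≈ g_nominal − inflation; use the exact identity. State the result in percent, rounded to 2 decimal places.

4.05%

(1 + g_nom) = (1 + g_real)(1 + π) = 0.9770 × 1.0650 = 1.04051.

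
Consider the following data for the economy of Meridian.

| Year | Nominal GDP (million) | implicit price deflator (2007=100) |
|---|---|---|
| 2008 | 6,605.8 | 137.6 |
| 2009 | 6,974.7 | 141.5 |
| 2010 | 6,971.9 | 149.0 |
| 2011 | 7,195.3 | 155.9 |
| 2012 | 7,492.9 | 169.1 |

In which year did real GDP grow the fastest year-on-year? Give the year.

2009

2009: real = 6974.7/1.415 = 4929.12; growth vs 2008 (4800.73) = 2.67%.
2010: real = 6971.9/1.490 = 4679.13; growth vs 2009 (4929.12) = -5.07%.
2011: real = 7195.3/1.559 = 4615.33; growth vs 2010 (4679.13) = -1.36%.
2012: real = 7492.9/1.691 = 4431.05; growth vs 2011 (4615.33) = -3.99%.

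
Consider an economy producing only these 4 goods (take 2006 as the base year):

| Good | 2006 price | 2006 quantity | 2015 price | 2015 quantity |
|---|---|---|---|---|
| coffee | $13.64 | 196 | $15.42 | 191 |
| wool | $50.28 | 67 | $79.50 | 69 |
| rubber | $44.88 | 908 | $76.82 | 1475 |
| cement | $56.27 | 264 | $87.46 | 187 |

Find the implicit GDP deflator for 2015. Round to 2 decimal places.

Nominal GDP 2015 = 15.42·191 + 79.50·69 + 76.82·1475 + 87.46·187 = 138095.24.
Real GDP 2015 (at 2006 prices) = 13.64·191 + 50.28·69 + 44.88·1475 + 56.27·187 = 82795.05.
Deflator = Nominal/Real × 100 = 138095.24/82795.05 × 100 = 166.792.

166.79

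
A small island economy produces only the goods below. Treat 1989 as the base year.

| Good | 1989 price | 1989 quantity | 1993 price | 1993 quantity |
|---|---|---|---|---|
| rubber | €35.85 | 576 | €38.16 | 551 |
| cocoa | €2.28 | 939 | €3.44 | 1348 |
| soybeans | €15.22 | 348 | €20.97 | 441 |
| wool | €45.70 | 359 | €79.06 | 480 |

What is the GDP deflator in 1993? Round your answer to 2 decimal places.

141.54

Nominal GDP 1993 = 38.16·551 + 3.44·1348 + 20.97·441 + 79.06·480 = 72859.85.
Real GDP 1993 (at 1989 prices) = 35.85·551 + 2.28·1348 + 15.22·441 + 45.70·480 = 51474.81.
Deflator = Nominal/Real × 100 = 72859.85/51474.81 × 100 = 141.545.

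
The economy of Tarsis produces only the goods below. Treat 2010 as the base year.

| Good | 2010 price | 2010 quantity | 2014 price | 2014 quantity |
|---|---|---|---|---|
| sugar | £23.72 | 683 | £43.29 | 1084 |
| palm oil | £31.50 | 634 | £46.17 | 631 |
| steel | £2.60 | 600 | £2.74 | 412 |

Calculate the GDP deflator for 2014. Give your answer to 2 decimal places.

165.43

Nominal GDP 2014 = 43.29·1084 + 46.17·631 + 2.74·412 = 77188.51.
Real GDP 2014 (at 2010 prices) = 23.72·1084 + 31.50·631 + 2.60·412 = 46660.18.
Deflator = Nominal/Real × 100 = 77188.51/46660.18 × 100 = 165.427.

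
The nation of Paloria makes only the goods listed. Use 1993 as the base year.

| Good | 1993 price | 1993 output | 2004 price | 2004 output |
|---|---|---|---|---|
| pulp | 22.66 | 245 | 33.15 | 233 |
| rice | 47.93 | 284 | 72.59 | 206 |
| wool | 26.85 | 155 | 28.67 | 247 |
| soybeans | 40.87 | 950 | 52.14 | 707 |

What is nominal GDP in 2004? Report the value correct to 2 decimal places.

Nominal GDP 2004 = Σ (p_2004 × q_2004) = 33.15·233 + 72.59·206 + 28.67·247 + 52.14·707 = 66621.96.

66621.96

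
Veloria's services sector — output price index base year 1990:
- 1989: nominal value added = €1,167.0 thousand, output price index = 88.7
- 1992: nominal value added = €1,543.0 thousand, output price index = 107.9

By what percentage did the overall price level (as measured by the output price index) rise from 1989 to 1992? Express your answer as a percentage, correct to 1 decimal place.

21.6%

Price-level change = 107.9 / 88.7 − 1 = 0.2165.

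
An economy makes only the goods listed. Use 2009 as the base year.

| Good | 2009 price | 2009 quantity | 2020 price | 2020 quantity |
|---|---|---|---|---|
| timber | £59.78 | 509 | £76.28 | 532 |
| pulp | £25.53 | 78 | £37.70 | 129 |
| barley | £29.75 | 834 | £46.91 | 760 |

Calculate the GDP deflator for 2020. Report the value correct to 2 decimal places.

Nominal GDP 2020 = 76.28·532 + 37.70·129 + 46.91·760 = 81095.86.
Real GDP 2020 (at 2009 prices) = 59.78·532 + 25.53·129 + 29.75·760 = 57706.33.
Deflator = Nominal/Real × 100 = 81095.86/57706.33 × 100 = 140.532.

140.53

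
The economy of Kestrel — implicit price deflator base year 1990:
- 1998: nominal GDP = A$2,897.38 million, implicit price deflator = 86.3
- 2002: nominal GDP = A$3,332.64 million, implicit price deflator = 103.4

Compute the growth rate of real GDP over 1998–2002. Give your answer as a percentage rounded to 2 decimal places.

Deflate each year: 1998 → 2897.38/0.863 = 3357.33; 2002 → 3332.64/1.034 = 3223.06.
So real GDP changed by 3223.06/3357.33 − 1 = -0.0400, i.e. -4.00%.

-4.00%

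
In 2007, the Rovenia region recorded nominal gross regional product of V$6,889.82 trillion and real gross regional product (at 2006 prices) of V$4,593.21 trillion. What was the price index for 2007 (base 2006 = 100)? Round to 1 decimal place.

150.0

price index = (Nominal / Real) × 100 = 6889.82 / 4593.21 × 100 = 150.00.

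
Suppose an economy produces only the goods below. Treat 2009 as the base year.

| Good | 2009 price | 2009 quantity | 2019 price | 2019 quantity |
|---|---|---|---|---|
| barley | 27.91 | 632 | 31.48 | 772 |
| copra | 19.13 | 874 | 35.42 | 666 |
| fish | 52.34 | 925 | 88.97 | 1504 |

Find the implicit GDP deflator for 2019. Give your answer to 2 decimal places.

160.79

Nominal GDP 2019 = 31.48·772 + 35.42·666 + 88.97·1504 = 181703.16.
Real GDP 2019 (at 2009 prices) = 27.91·772 + 19.13·666 + 52.34·1504 = 113006.46.
Deflator = Nominal/Real × 100 = 181703.16/113006.46 × 100 = 160.790.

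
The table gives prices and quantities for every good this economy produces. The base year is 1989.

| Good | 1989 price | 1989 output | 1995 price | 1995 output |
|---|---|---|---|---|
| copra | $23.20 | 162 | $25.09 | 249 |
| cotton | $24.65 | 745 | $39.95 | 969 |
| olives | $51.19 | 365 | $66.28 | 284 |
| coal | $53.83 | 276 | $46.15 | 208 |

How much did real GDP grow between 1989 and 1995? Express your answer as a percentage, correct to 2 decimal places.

-0.48%

Real GDP 1989 = Nominal GDP 1989 = 23.20·162 + 24.65·745 + 51.19·365 + 53.83·276 = 55664.08.
Real GDP 1995 (at 1989 prices) = 23.20·249 + 24.65·969 + 51.19·284 + 53.83·208 = 55397.25.
Real growth = 55397.25/55664.08 − 1 = -0.0048.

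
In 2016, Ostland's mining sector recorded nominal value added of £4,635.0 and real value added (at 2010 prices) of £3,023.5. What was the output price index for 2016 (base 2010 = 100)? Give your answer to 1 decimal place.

output price index = (Nominal / Real) × 100 = 4635.0 / 3023.5 × 100 = 153.30.

153.3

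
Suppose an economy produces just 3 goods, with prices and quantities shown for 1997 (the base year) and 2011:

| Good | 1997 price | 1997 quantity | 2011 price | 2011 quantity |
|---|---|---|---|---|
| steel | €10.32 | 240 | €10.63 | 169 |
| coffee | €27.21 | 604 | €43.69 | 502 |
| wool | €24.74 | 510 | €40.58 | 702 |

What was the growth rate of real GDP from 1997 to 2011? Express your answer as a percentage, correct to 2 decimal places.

Real GDP 1997 = Nominal GDP 1997 = 10.32·240 + 27.21·604 + 24.74·510 = 31529.04.
Real GDP 2011 (at 1997 prices) = 10.32·169 + 27.21·502 + 24.74·702 = 32770.98.
Real growth = 32770.98/31529.04 − 1 = 0.0394.

3.94%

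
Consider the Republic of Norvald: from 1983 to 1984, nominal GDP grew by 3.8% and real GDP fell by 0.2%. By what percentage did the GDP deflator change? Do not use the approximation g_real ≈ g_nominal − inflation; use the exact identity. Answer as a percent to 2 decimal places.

(1 + g_nom) = (1 + g_real)(1 + π), so π = 1.0380 / 0.9980 − 1 = 0.04008.

4.01%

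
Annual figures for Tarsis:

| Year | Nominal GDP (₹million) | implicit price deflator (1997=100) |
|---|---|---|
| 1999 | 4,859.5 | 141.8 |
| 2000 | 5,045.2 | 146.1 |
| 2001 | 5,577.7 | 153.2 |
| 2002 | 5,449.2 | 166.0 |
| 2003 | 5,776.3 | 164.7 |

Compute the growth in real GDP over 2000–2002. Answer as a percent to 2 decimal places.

-4.94%

Real GDP 2000 = 5045.2/1.461 = 3453.25.
Real GDP 2002 = 5449.2/1.660 = 3282.65.
Change = 3282.65/3453.25 − 1 = -0.0494.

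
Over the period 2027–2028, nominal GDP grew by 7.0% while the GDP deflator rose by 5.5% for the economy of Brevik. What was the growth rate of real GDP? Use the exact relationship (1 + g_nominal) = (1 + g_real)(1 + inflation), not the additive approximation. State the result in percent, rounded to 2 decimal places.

1.42%

(1 + g_nom) = (1 + g_real)(1 + π), so g_real = 1.0700 / 1.0550 − 1 = 0.01422.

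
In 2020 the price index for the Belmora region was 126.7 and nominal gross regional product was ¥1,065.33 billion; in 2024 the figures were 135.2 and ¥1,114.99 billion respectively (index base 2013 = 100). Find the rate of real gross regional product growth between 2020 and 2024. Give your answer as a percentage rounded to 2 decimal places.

-1.92%

Deflate each year: 2020 → 1065.33/1.267 = 840.83; 2024 → 1114.99/1.352 = 824.70.
So real gross regional product changed by 824.70/840.83 − 1 = -0.0192, i.e. -1.92%.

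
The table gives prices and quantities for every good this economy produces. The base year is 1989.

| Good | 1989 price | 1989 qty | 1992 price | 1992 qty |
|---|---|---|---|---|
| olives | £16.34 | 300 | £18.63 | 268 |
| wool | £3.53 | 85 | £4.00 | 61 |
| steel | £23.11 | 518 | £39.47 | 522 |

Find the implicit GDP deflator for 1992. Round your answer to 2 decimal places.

155.12

Nominal GDP 1992 = 18.63·268 + 4.00·61 + 39.47·522 = 25840.18.
Real GDP 1992 (at 1989 prices) = 16.34·268 + 3.53·61 + 23.11·522 = 16657.87.
Deflator = Nominal/Real × 100 = 25840.18/16657.87 × 100 = 155.123.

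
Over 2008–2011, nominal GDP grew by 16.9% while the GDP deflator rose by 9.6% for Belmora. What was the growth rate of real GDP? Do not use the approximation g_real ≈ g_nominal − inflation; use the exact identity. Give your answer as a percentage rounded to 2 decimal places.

6.66%

(1 + g_nom) = (1 + g_real)(1 + π), so g_real = 1.1690 / 1.0960 − 1 = 0.06661.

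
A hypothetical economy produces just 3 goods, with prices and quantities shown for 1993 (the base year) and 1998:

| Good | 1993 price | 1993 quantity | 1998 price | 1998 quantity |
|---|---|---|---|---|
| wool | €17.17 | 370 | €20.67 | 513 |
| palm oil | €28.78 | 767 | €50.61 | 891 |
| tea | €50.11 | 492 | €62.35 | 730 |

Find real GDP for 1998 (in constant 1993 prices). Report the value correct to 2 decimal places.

€71031.49

Real GDP 1998 = Σ (p_1993 × q_1998) = 17.17·513 + 28.78·891 + 50.11·730 = 71031.49.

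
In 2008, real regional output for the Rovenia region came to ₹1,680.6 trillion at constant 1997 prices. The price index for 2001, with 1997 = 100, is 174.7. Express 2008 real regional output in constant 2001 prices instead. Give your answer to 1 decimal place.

Real regional output in 2001 prices = Real regional output in 1997 prices × (P_2001/P_1997) = 1680.6 × 1.747 = 2936.01.

₹2,936.0 trillion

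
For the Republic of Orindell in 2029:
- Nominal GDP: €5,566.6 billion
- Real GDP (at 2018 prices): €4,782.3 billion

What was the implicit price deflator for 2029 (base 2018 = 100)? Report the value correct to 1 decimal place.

implicit price deflator = (Nominal / Real) × 100 = 5566.6 / 4782.3 × 100 = 116.40.

116.4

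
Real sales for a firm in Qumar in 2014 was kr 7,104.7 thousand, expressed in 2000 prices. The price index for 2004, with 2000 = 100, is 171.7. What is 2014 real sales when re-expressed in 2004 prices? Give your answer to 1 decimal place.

Real sales in 2004 prices = Real sales in 2000 prices × (P_2004/P_2000) = 7104.7 × 1.717 = 12198.77.

kr 12,198.8 thousand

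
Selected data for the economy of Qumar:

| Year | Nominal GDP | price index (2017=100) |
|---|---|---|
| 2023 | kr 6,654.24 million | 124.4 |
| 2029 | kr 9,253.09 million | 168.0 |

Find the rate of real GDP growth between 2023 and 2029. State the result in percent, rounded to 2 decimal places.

2.97%

Deflate each year: 2023 → 6654.24/1.244 = 5349.07; 2029 → 9253.09/1.680 = 5507.79.
So real GDP changed by 5507.79/5349.07 − 1 = 0.0297, i.e. 2.97%.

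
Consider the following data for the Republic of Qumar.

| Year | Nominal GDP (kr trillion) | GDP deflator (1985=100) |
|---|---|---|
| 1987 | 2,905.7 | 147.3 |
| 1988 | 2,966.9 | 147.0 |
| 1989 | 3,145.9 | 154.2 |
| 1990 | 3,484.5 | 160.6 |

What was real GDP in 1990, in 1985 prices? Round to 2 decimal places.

Real GDP 1990 = 3484.5 / 1.606 = 2169.68.

kr 2,169.68 trillion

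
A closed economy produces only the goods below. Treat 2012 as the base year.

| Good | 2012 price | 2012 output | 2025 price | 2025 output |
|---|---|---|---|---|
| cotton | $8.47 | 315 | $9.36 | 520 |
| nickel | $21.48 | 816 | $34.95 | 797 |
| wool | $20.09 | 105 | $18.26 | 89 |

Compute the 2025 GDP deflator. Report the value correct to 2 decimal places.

147.34

Nominal GDP 2025 = 9.36·520 + 34.95·797 + 18.26·89 = 34347.49.
Real GDP 2025 (at 2012 prices) = 8.47·520 + 21.48·797 + 20.09·89 = 23311.97.
Deflator = Nominal/Real × 100 = 34347.49/23311.97 × 100 = 147.338.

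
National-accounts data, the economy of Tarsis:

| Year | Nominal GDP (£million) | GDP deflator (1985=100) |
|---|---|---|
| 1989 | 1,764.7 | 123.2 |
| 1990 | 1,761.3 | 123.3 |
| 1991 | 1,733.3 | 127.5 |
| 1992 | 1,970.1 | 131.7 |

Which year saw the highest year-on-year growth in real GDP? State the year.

1990: real = 1761.3/1.233 = 1428.47; growth vs 1989 (1432.39) = -0.27%.
1991: real = 1733.3/1.275 = 1359.45; growth vs 1990 (1428.47) = -4.83%.
1992: real = 1970.1/1.317 = 1495.90; growth vs 1991 (1359.45) = 10.04%.

1992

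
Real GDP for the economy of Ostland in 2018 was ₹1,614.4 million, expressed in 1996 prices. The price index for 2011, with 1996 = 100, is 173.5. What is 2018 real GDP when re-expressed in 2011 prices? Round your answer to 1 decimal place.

₹2,801.0 million

Real GDP in 2011 prices = Real GDP in 1996 prices × (P_2011/P_1996) = 1614.4 × 1.735 = 2800.98.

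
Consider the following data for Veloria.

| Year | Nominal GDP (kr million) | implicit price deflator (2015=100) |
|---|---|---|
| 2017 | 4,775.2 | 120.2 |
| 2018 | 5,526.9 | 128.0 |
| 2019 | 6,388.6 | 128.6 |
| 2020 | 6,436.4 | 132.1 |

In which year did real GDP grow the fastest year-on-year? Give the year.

2019

2018: real = 5526.9/1.280 = 4317.89; growth vs 2017 (3972.71) = 8.69%.
2019: real = 6388.6/1.286 = 4967.81; growth vs 2018 (4317.89) = 15.05%.
2020: real = 6436.4/1.321 = 4872.37; growth vs 2019 (4967.81) = -1.92%.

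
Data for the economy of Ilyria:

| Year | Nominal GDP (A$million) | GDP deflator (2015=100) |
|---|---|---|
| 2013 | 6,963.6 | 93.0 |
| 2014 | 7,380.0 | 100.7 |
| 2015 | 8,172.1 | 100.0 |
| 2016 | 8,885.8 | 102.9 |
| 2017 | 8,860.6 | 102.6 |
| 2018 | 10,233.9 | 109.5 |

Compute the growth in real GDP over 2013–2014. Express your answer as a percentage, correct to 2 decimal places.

-2.12%

Real GDP 2013 = 6963.6/0.930 = 7487.74.
Real GDP 2014 = 7380.0/1.007 = 7328.70.
Change = 7328.70/7487.74 − 1 = -0.0212.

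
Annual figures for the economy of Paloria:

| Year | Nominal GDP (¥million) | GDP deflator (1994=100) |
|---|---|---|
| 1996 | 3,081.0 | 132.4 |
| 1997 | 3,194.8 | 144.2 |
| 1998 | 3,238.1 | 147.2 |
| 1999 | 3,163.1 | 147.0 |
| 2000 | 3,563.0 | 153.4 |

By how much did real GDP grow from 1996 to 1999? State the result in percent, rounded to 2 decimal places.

-7.53%

Real GDP 1996 = 3081.0/1.324 = 2327.04.
Real GDP 1999 = 3163.1/1.470 = 2151.77.
Change = 2151.77/2327.04 − 1 = -0.0753.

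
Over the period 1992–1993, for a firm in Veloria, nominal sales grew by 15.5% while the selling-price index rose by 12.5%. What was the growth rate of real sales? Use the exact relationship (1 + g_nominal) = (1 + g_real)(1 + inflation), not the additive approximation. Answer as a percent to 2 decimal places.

2.67%

(1 + g_nom) = (1 + g_real)(1 + π), so g_real = 1.1550 / 1.1250 − 1 = 0.02667.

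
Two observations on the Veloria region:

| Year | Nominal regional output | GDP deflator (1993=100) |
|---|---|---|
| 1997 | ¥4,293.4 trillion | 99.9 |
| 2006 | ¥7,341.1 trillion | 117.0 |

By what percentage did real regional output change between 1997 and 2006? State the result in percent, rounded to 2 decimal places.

46.00%

Real regional output 1997 = 4293.4 / 0.999 = 4297.70.
Real regional output 2006 = 7341.1 / 1.170 = 6274.44.
Real growth = 6274.44 / 4297.70 − 1 = 0.4600.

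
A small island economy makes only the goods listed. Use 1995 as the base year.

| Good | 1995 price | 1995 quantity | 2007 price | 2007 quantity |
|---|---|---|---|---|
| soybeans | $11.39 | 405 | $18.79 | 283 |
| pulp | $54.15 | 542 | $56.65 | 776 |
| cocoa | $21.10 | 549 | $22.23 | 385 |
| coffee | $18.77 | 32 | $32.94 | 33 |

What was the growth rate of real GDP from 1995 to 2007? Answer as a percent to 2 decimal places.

Real GDP 1995 = Nominal GDP 1995 = 11.39·405 + 54.15·542 + 21.10·549 + 18.77·32 = 46146.79.
Real GDP 2007 (at 1995 prices) = 11.39·283 + 54.15·776 + 21.10·385 + 18.77·33 = 53986.68.
Real growth = 53986.68/46146.79 − 1 = 0.1699.

16.99%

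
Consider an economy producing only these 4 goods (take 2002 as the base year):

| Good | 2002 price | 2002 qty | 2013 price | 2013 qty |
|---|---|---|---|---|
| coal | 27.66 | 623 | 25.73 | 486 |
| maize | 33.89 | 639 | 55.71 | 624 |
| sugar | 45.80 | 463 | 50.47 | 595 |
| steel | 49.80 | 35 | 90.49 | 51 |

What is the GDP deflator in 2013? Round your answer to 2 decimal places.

Nominal GDP 2013 = 25.73·486 + 55.71·624 + 50.47·595 + 90.49·51 = 81912.46.
Real GDP 2013 (at 2002 prices) = 27.66·486 + 33.89·624 + 45.80·595 + 49.80·51 = 64380.92.
Deflator = Nominal/Real × 100 = 81912.46/64380.92 × 100 = 127.231.

127.23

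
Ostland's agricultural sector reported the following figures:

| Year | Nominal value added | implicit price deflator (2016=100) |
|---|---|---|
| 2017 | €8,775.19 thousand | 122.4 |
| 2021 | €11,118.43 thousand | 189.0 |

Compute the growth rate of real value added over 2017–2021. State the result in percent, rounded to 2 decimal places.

-17.94%

Deflate each year: 2017 → 8775.19/1.224 = 7169.27; 2021 → 11118.43/1.890 = 5882.77.
So real value added changed by 5882.77/7169.27 − 1 = -0.1794, i.e. -17.94%.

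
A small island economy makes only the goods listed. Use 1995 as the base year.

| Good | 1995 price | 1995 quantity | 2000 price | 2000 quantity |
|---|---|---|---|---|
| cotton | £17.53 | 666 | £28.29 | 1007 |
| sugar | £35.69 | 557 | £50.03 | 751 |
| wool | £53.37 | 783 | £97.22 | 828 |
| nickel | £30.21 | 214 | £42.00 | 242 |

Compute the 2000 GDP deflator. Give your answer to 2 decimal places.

Nominal GDP 2000 = 28.29·1007 + 50.03·751 + 97.22·828 + 42.00·242 = 156722.72.
Real GDP 2000 (at 1995 prices) = 17.53·1007 + 35.69·751 + 53.37·828 + 30.21·242 = 95957.08.
Deflator = Nominal/Real × 100 = 156722.72/95957.08 × 100 = 163.326.

163.33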